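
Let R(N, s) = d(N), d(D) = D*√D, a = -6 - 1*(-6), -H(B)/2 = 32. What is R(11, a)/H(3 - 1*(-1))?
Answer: -11*√11/64 ≈ -0.57004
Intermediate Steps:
H(B) = -64 (H(B) = -2*32 = -64)
a = 0 (a = -6 + 6 = 0)
d(D) = D^(3/2)
R(N, s) = N^(3/2)
R(11, a)/H(3 - 1*(-1)) = 11^(3/2)/(-64) = (11*√11)*(-1/64) = -11*√11/64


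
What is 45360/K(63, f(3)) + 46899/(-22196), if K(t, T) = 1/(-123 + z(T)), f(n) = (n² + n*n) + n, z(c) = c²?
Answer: 320165711181/22196 ≈ 1.4424e+7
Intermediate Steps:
f(n) = n + 2*n² (f(n) = (n² + n²) + n = 2*n² + n = n + 2*n²)
K(t, T) = 1/(-123 + T²)
45360/K(63, f(3)) + 46899/(-22196) = 45360/(1/(-123 + (3*(1 + 2*3))²)) + 46899/(-22196) = 45360/(1/(-123 + (3*(1 + 6))²)) + 46899*(-1/22196) = 45360/(1/(-123 + (3*7)²)) - 46899/22196 = 45360/(1/(-123 + 21²)) - 46899/22196 = 45360/(1/(-123 + 441)) - 46899/22196 = 45360/(1/318) - 46899/22196 = 45360*318 - 46899/22196 = 14424480 - 46899/22196 = 320165711181/22196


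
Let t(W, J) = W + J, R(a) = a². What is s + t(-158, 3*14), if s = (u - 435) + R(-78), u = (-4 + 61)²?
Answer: 8782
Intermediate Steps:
u = 3249 (u = 57² = 3249)
s = 8898 (s = (3249 - 435) + (-78)² = 2814 + 6084 = 8898)
t(W, J) = J + W
s + t(-158, 3*14) = 8898 + (3*14 - 158) = 8898 + (42 - 158) = 8898 - 116 = 8782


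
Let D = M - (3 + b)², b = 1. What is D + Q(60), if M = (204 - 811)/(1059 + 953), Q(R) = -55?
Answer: -143459/2012 ≈ -71.302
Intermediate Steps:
M = -607/2012 ≈ -0.30169
D = -32799/2012 (D = -607/2012 - (3 + 1)² = -607/2012 - 1*4² = -607/2012 - 1*16 = -607/2012 - 16 = -32799/2012 ≈ -16.302)
D + Q(60) = -32799/2012 - 55 = -143459/2012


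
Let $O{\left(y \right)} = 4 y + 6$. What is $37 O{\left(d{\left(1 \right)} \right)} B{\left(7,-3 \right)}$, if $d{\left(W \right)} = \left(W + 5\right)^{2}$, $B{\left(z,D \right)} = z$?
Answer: $38850$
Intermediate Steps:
$d{\left(W \right)} = \left(5 + W\right)^{2}$
$O{\left(y \right)} = 6 + 4 y$
$37 O{\left(d{\left(1 \right)} \right)} B{\left(7,-3 \right)} = 37 \left(6 + 4 \left(5 + 1\right)^{2}\right) 7 = 37 \left(6 + 4 \cdot 6^{2}\right) 7 = 37 \left(6 + 4 \cdot 36\right) 7 = 37 \left(6 + 144\right) 7 = 37 \cdot 150 \cdot 7 = 5550 \cdot 7 = 38850$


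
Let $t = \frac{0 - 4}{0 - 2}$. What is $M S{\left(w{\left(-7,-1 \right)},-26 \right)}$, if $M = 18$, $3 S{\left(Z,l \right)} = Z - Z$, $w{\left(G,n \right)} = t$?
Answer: $0$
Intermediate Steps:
$t = 2$ ($t = - \frac{4}{-2} = \left(-4\right) \left(- \frac{1}{2}\right) = 2$)
$w{\left(G,n \right)} = 2$
$S{\left(Z,l \right)} = 0$ ($S{\left(Z,l \right)} = \frac{Z - Z}{3} = \frac{1}{3} \cdot 0 = 0$)
$M S{\left(w{\left(-7,-1 \right)},-26 \right)} = 18 \cdot 0 = 0$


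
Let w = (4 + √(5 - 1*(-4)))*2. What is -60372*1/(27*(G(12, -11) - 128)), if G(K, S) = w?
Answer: 1118/57 ≈ 19.614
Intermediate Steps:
w = 14 (w = (4 + √(5 + 4))*2 = (4 + √9)*2 = (4 + 3)*2 = 7*2 = 14)
G(K, S) = 14
-60372*1/(27*(G(12, -11) - 128)) = -60372*1/(27*(14 - 128)) = -60372/((-114*27)) = -60372/(-3078) = -60372*(-1/3078) = 1118/57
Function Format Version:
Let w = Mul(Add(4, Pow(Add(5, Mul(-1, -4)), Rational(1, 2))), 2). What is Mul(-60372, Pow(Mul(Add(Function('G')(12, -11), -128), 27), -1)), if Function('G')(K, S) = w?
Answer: Rational(1118, 57) ≈ 19.614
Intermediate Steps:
w = 14 (w = Mul(Add(4, Pow(Add(5, 4), Rational(1, 2))), 2) = Mul(Add(4, Pow(9, Rational(1, 2))), 2) = Mul(Add(4, 3), 2) = Mul(7, 2) = 14)
Function('G')(K, S) = 14
Mul(-60372, Pow(Mul(Add(Function('G')(12, -11), -128), 27), -1)) = Mul(-60372, Pow(Mul(Add(14, -128), 27), -1)) = Mul(-60372, Pow(Mul(-114, 27), -1)) = Mul(-60372, Pow(-3078, -1)) = Mul(-60372, Rational(-1, 3078)) = Rational(1118, 57)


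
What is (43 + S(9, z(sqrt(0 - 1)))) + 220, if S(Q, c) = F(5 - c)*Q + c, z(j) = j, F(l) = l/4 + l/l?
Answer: 1133/4 - 5*I/4 ≈ 283.25 - 1.25*I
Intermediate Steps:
F(l) = 1 + l/4 (F(l) = l*(1/4) + 1 = l/4 + 1 = 1 + l/4)
S(Q, c) = c + Q*(9/4 - c/4) (S(Q, c) = (1 + (5 - c)/4)*Q + c = (1 + (5/4 - c/4))*Q + c = (9/4 - c/4)*Q + c = Q*(9/4 - c/4) + c = c + Q*(9/4 - c/4))
(43 + S(9, z(sqrt(0 - 1)))) + 220 = (43 + (sqrt(0 - 1) - 1/4*9*(-9 + sqrt(0 - 1)))) + 220 = (43 + (sqrt(-1) - 1/4*9*(-9 + sqrt(-1)))) + 220 = (43 + (I - 1/4*9*(-9 + I))) + 220 = (43 + (I + (81/4 - 9*I/4))) + 220 = (43 + (81/4 - 5*I/4)) + 220 = (253/4 - 5*I/4) + 220 = 1133/4 - 5*I/4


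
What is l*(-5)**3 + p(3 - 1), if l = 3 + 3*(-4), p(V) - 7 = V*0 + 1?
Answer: 1133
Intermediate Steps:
p(V) = 8 (p(V) = 7 + (V*0 + 1) = 7 + (0 + 1) = 7 + 1 = 8)
l = -9 (l = 3 - 12 = -9)
l*(-5)**3 + p(3 - 1) = -9*(-5)**3 + 8 = -9*(-125) + 8 = 1125 + 8 = 1133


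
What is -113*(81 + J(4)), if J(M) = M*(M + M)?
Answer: -12769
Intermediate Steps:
J(M) = 2*M² (J(M) = M*(2*M) = 2*M²)
-113*(81 + J(4)) = -113*(81 + 2*4²) = -113*(81 + 2*16) = -113*(81 + 32) = -113*113 = -12769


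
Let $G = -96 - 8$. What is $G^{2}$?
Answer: $10816$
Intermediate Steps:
$G = -104$ ($G = -96 - 8 = -104$)
$G^{2} = \left(-104\right)^{2} = 10816$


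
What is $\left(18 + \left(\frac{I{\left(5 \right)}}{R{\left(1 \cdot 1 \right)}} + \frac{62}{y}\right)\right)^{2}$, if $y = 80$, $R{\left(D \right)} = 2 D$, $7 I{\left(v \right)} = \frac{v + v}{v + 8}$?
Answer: $\frac{4697868681}{13249600} \approx 354.57$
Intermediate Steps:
$I{\left(v \right)} = \frac{2 v}{7 \left(8 + v\right)}$ ($I{\left(v \right)} = \frac{\left(v + v\right) \frac{1}{v + 8}}{7} = \frac{2 v \frac{1}{8 + v}}{7} = \frac{2 v}{7 \left(8 + v\right)}$)
$\left(18 + \left(\frac{I{\left(5 \right)}}{R{\left(1 \cdot 1 \right)}} + \frac{62}{y}\right)\right)^{2} = \left(18 + \left(\frac{\frac{2}{7} \cdot 5 \frac{1}{8 + 5}}{2 \cdot 1 \cdot 1} + \frac{62}{80}\right)\right)^{2} = \left(18 + \left(\frac{\frac{2}{7} \cdot 5 \cdot \frac{1}{13}}{2 \cdot 1} + 62 \cdot \frac{1}{80}\right)\right)^{2} = \left(18 + \left(\frac{\frac{2}{7} \cdot 5 \cdot \frac{1}{13}}{2} + \frac{31}{40}\right)\right)^{2} = \left(18 + \left(\frac{10}{91} \cdot \frac{1}{2} + \frac{31}{40}\right)\right)^{2} = \left(18 + \left(\frac{5}{91} + \frac{31}{40}\right)\right)^{2} = \left(18 + \frac{3021}{3640}\right)^{2} = \left(\frac{68541}{3640}\right)^{2} = \frac{4697868681}{13249600}$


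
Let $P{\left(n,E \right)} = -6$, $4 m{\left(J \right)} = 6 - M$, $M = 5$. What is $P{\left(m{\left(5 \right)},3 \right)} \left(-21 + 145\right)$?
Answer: $-744$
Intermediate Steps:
$m{\left(J \right)} = \frac{1}{4}$ ($m{\left(J \right)} = \frac{6 - 5}{4} = \frac{1}{4} \cdot 1 = \frac{1}{4}$)
$P{\left(m{\left(5 \right)},3 \right)} \left(-21 + 145\right) = - 6 \left(-21 + 145\right) = \left(-6\right) 124 = -744$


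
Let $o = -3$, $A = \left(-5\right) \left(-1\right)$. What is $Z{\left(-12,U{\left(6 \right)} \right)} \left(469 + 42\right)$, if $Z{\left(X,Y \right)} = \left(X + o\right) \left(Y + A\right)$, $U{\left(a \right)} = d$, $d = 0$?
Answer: $-38325$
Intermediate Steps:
$U{\left(a \right)} = 0$
$A = 5$
$Z{\left(X,Y \right)} = \left(-3 + X\right) \left(5 + Y\right)$ ($Z{\left(X,Y \right)} = \left(X - 3\right) \left(Y + 5\right) = \left(-3 + X\right) \left(5 + Y\right)$)
$Z{\left(-12,U{\left(6 \right)} \right)} \left(469 + 42\right) = \left(-15 - 0 + 5 \left(-12\right) - 0\right) \left(469 + 42\right) = \left(-15 + 0 - 60 + 0\right) 511 = \left(-75\right) 511 = -38325$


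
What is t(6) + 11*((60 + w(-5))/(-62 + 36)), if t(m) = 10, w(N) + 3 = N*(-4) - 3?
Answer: -277/13 ≈ -21.308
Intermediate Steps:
w(N) = -6 - 4*N (w(N) = -3 + (N*(-4) - 3) = -3 + (-4*N - 3) = -3 + (-3 - 4*N) = -6 - 4*N)
t(6) + 11*((60 + w(-5))/(-62 + 36)) = 10 + 11*((60 + (-6 - 4*(-5)))/(-62 + 36)) = 10 + 11*((60 + (-6 + 20))/(-26)) = 10 + 11*((60 + 14)*(-1/26)) = 10 + 11*(74*(-1/26)) = 10 + 11*(-37/13) = 10 - 407/13 = -277/13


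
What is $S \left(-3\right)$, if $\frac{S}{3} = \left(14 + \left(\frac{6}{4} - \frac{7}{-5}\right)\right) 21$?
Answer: $- \frac{31941}{10} \approx -3194.1$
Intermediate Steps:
$S = \frac{10647}{10}$ ($S = 3 \left(14 + \left(\frac{6}{4} - \frac{7}{-5}\right)\right) 21 = 3 \left(14 + \left(6 \cdot \frac{1}{4} - - \frac{7}{5}\right)\right) 21 = 3 \left(14 + \left(\frac{3}{2} + \frac{7}{5}\right)\right) 21 = 3 \left(14 + \frac{29}{10}\right) 21 = 3 \cdot \frac{169}{10} \cdot 21 = 3 \cdot \frac{3549}{10} = \frac{10647}{10} \approx 1064.7$)
$S \left(-3\right) = \frac{10647}{10} \left(-3\right) = - \frac{31941}{10}$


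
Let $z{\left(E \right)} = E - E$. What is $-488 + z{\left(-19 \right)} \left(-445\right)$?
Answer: $-488$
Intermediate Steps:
$z{\left(E \right)} = 0$
$-488 + z{\left(-19 \right)} \left(-445\right) = -488 + 0 \left(-445\right) = -488 + 0 = -488$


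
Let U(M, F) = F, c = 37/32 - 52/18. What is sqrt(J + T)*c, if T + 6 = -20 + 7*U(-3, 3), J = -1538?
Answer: -499*I*sqrt(1543)/288 ≈ -68.06*I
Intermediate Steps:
c = -499/288 (c = 37*(1/32) - 52*1/18 = 37/32 - 26/9 = -499/288 ≈ -1.7326)
T = -5 (T = -6 + (-20 + 7*3) = -6 + (-20 + 21) = -6 + 1 = -5)
sqrt(J + T)*c = sqrt(-1538 - 5)*(-499/288) = sqrt(-1543)*(-499/288) = (I*sqrt(1543))*(-499/288) = -499*I*sqrt(1543)/288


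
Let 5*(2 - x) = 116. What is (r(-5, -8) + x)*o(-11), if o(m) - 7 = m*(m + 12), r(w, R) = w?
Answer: 524/5 ≈ 104.80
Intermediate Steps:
x = -106/5 (x = 2 - ⅕*116 = 2 - 116/5 = -106/5 ≈ -21.200)
o(m) = 7 + m*(12 + m) (o(m) = 7 + m*(m + 12) = 7 + m*(12 + m))
(r(-5, -8) + x)*o(-11) = (-5 - 106/5)*(7 + (-11)² + 12*(-11)) = -131*(7 + 121 - 132)/5 = -131/5*(-4) = 524/5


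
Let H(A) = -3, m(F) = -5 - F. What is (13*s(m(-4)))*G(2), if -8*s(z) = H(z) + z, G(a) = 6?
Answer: 39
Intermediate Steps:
s(z) = 3/8 - z/8 (s(z) = -(-3 + z)/8 = 3/8 - z/8)
(13*s(m(-4)))*G(2) = (13*(3/8 - (-5 - 1*(-4))/8))*6 = (13*(3/8 - (-5 + 4)/8))*6 = (13*(3/8 - ⅛*(-1)))*6 = (13*(3/8 + ⅛))*6 = (13*(½))*6 = (13/2)*6 = 39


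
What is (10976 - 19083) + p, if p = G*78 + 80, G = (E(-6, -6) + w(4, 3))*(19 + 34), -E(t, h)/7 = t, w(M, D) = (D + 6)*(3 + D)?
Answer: 388837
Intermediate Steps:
w(M, D) = (3 + D)*(6 + D) (w(M, D) = (6 + D)*(3 + D) = (3 + D)*(6 + D))
E(t, h) = -7*t
G = 5088 (G = (-7*(-6) + (18 + 3**2 + 9*3))*(19 + 34) = (42 + (18 + 9 + 27))*53 = (42 + 54)*53 = 96*53 = 5088)
p = 396944 (p = 5088*78 + 80 = 396864 + 80 = 396944)
(10976 - 19083) + p = (10976 - 19083) + 396944 = -8107 + 396944 = 388837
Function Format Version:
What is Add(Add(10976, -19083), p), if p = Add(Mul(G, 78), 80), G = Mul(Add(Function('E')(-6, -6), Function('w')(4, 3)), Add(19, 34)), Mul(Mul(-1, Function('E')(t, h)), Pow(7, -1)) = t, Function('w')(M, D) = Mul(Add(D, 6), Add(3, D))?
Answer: 388837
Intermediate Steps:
Function('w')(M, D) = Mul(Add(3, D), Add(6, D)) (Function('w')(M, D) = Mul(Add(6, D), Add(3, D)) = Mul(Add(3, D), Add(6, D)))
Function('E')(t, h) = Mul(-7, t)
G = 5088 (G = Mul(Add(Mul(-7, -6), Add(18, Pow(3, 2), Mul(9, 3))), Add(19, 34)) = Mul(Add(42, Add(18, 9, 27)), 53) = Mul(Add(42, 54), 53) = Mul(96, 53) = 5088)
p = 396944 (p = Add(Mul(5088, 78), 80) = Add(396864, 80) = 396944)
Add(Add(10976, -19083), p) = Add(Add(10976, -19083), 396944) = Add(-8107, 396944) = 388837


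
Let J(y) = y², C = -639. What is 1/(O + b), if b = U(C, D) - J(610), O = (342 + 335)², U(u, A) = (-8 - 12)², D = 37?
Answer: 1/86629 ≈ 1.1543e-5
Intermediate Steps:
U(u, A) = 400 (U(u, A) = (-20)² = 400)
O = 458329 (O = 677² = 458329)
b = -371700 (b = 400 - 1*610² = 400 - 1*372100 = 400 - 372100 = -371700)
1/(O + b) = 1/(458329 - 371700) = 1/86629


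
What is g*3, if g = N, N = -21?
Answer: -63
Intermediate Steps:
g = -21
g*3 = -21*3 = -63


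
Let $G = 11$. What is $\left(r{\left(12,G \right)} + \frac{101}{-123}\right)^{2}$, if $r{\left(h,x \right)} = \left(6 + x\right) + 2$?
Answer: $\frac{4999696}{15129} \approx 330.47$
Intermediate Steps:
$r{\left(h,x \right)} = 8 + x$
$\left(r{\left(12,G \right)} + \frac{101}{-123}\right)^{2} = \left(\left(8 + 11\right) + \frac{101}{-123}\right)^{2} = \left(19 + 101 \left(- \frac{1}{123}\right)\right)^{2} = \left(19 - \frac{101}{123}\right)^{2} = \left(\frac{2236}{123}\right)^{2} = \frac{4999696}{15129}$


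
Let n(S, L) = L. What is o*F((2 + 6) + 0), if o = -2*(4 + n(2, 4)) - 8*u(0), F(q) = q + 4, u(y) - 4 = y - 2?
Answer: -384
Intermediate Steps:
u(y) = 2 + y (u(y) = 4 + (y - 2) = 4 + (-2 + y) = 2 + y)
F(q) = 4 + q
o = -32 (o = -2*(4 + 4) - 8*(2 + 0) = -2*8 - 8*2 = -16 - 16 = -32)
o*F((2 + 6) + 0) = -32*(4 + ((2 + 6) + 0)) = -32*(4 + (8 + 0)) = -32*(4 + 8) = -32*12 = -384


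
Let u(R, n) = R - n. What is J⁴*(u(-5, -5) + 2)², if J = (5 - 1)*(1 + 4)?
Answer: 640000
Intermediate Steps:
J = 20 (J = 4*5 = 20)
J⁴*(u(-5, -5) + 2)² = 20⁴*((-5 - 1*(-5)) + 2)² = 160000*((-5 + 5) + 2)² = 160000*(0 + 2)² = 160000*2² = 160000*4 = 640000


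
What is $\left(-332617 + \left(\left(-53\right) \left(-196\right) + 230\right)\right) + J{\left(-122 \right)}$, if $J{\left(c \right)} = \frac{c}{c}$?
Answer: $-321998$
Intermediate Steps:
$J{\left(c \right)} = 1$
$\left(-332617 + \left(\left(-53\right) \left(-196\right) + 230\right)\right) + J{\left(-122 \right)} = \left(-332617 + \left(\left(-53\right) \left(-196\right) + 230\right)\right) + 1 = \left(-332617 + \left(10388 + 230\right)\right) + 1 = \left(-332617 + 10618\right) + 1 = -321999 + 1 = -321998$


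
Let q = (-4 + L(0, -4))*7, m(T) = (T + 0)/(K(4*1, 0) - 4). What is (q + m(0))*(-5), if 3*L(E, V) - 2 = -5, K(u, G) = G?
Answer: 175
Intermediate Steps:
m(T) = -T/4 (m(T) = (T + 0)/(0 - 4) = T/(-4) = T*(-¼) = -T/4)
L(E, V) = -1 (L(E, V) = ⅔ + (⅓)*(-5) = ⅔ - 5/3 = -1)
q = -35 (q = (-4 - 1)*7 = -5*7 = -35)
(q + m(0))*(-5) = (-35 - ¼*0)*(-5) = (-35 + 0)*(-5) = -35*(-5) = 175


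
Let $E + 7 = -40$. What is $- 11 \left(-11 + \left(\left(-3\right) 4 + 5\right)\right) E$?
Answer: $-9306$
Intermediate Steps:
$E = -47$ ($E = -7 - 40 = -47$)
$- 11 \left(-11 + \left(\left(-3\right) 4 + 5\right)\right) E = - 11 \left(-11 + \left(\left(-3\right) 4 + 5\right)\right) \left(-47\right) = - 11 \left(-11 + \left(-12 + 5\right)\right) \left(-47\right) = - 11 \left(-11 - 7\right) \left(-47\right) = \left(-11\right) \left(-18\right) \left(-47\right) = 198 \left(-47\right) = -9306$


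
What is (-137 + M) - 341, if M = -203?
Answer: -681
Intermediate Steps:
(-137 + M) - 341 = (-137 - 203) - 341 = -340 - 341 = -681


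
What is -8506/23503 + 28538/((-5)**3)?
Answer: -671791864/2937875 ≈ -228.67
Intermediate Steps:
-8506/23503 + 28538/((-5)**3) = -8506*1/23503 + 28538/(-125) = -8506/23503 + 28538*(-1/125) = -8506/23503 - 28538/125 = -671791864/2937875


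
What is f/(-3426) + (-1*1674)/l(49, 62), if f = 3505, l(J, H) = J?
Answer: -5906869/167874 ≈ -35.186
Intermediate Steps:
f/(-3426) + (-1*1674)/l(49, 62) = 3505/(-3426) - 1*1674/49 = 3505*(-1/3426) - 1674*1/49 = -3505/3426 - 1674/49 = -5906869/167874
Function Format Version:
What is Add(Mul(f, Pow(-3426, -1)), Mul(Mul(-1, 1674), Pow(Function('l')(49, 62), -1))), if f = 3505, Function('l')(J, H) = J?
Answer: Rational(-5906869, 167874) ≈ -35.186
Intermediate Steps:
Add(Mul(f, Pow(-3426, -1)), Mul(Mul(-1, 1674), Pow(Function('l')(49, 62), -1))) = Add(Mul(3505, Pow(-3426, -1)), Mul(Mul(-1, 1674), Pow(49, -1))) = Add(Mul(3505, Rational(-1, 3426)), Mul(-1674, Rational(1, 49))) = Add(Rational(-3505, 3426), Rational(-1674, 49)) = Rational(-5906869, 167874)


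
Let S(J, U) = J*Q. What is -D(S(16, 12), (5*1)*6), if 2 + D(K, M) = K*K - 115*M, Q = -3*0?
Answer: 3452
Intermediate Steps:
Q = 0
S(J, U) = 0 (S(J, U) = J*0 = 0)
D(K, M) = -2 + K² - 115*M (D(K, M) = -2 + (K*K - 115*M) = -2 + (K² - 115*M) = -2 + K² - 115*M)
-D(S(16, 12), (5*1)*6) = -(-2 + 0² - 115*5*1*6) = -(-2 + 0 - 575*6) = -(-2 + 0 - 115*30) = -(-2 + 0 - 3450) = -1*(-3452) = 3452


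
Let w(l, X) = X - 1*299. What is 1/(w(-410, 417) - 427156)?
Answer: -1/427038 ≈ -2.3417e-6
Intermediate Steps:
w(l, X) = -299 + X (w(l, X) = X - 299 = -299 + X)
1/(w(-410, 417) - 427156) = 1/((-299 + 417) - 427156) = 1/(118 - 427156) = 1/(-427038) = -1/427038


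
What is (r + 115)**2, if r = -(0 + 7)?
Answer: 11664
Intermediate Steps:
r = -7 (r = -1*7 = -7)
(r + 115)**2 = (-7 + 115)**2 = 108**2 = 11664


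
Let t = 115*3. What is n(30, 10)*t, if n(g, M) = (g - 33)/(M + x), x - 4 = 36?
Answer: -207/10 ≈ -20.700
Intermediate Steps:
x = 40 (x = 4 + 36 = 40)
n(g, M) = (-33 + g)/(40 + M) (n(g, M) = (g - 33)/(M + 40) = (-33 + g)/(40 + M))
t = 345
n(30, 10)*t = ((-33 + 30)/(40 + 10))*345 = (-3/50)*345 = ((1/50)*(-3))*345 = -3/50*345 = -207/10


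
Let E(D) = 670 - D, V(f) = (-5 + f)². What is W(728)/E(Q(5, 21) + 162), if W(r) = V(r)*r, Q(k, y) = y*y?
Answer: 380546712/67 ≈ 5.6798e+6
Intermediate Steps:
Q(k, y) = y²
W(r) = r*(-5 + r)² (W(r) = (-5 + r)²*r = r*(-5 + r)²)
W(728)/E(Q(5, 21) + 162) = (728*(-5 + 728)²)/(670 - (21² + 162)) = (728*723²)/(670 - (441 + 162)) = (728*522729)/(670 - 1*603) = 380546712/(670 - 603) = 380546712/67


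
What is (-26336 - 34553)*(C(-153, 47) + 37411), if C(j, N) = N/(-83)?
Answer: -189064363674/83 ≈ -2.2779e+9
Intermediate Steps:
C(j, N) = -N/83 (C(j, N) = N*(-1/83) = -N/83)
(-26336 - 34553)*(C(-153, 47) + 37411) = (-26336 - 34553)*(-1/83*47 + 37411) = -60889*(-47/83 + 37411) = -60889*3105066/83 = -189064363674/83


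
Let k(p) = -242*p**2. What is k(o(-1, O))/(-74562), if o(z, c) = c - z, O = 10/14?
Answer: 5808/608923 ≈ 0.0095381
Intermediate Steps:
O = 5/7 (O = 10*(1/14) = 5/7 ≈ 0.71429)
k(o(-1, O))/(-74562) = -242*(5/7 - 1*(-1))**2/(-74562) = -242*(5/7 + 1)**2*(-1/74562) = -242*(12/7)**2*(-1/74562) = -242*144/49*(-1/74562) = -34848/49*(-1/74562) = 5808/608923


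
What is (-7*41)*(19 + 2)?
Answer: -6027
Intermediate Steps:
(-7*41)*(19 + 2) = -287*21 = -6027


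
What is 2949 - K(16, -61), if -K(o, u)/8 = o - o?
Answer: 2949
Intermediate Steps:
K(o, u) = 0 (K(o, u) = -8*(o - o) = -8*0 = 0)
2949 - K(16, -61) = 2949 - 1*0 = 2949 + 0 = 2949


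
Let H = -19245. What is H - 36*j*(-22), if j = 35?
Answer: 8475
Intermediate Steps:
H - 36*j*(-22) = -19245 - 36*35*(-22) = -19245 - 1260*(-22) = -19245 - 1*(-27720) = -19245 + 27720 = 8475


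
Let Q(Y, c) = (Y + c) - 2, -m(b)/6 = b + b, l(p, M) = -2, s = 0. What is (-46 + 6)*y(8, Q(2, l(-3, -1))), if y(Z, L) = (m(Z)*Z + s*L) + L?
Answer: 30800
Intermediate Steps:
m(b) = -12*b (m(b) = -6*(b + b) = -12*b)
Q(Y, c) = -2 + Y + c
y(Z, L) = L - 12*Z**2 (y(Z, L) = ((-12*Z)*Z + 0*L) + L = (-12*Z**2 + 0) + L = -12*Z**2 + L = L - 12*Z**2)
(-46 + 6)*y(8, Q(2, l(-3, -1))) = (-46 + 6)*((-2 + 2 - 2) - 12*8**2) = -40*(-2 - 12*64) = -40*(-2 - 768) = -40*(-770) = 30800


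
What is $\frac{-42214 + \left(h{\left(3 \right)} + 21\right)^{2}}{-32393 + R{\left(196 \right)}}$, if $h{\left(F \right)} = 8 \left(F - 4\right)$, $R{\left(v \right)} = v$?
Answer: $\frac{42045}{32197} \approx 1.3059$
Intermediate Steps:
$h{\left(F \right)} = -32 + 8 F$ ($h{\left(F \right)} = 8 \left(-4 + F\right) = -32 + 8 F$)
$\frac{-42214 + \left(h{\left(3 \right)} + 21\right)^{2}}{-32393 + R{\left(196 \right)}} = \frac{-42214 + \left(\left(-32 + 8 \cdot 3\right) + 21\right)^{2}}{-32393 + 196} = \frac{-42214 + \left(\left(-32 + 24\right) + 21\right)^{2}}{-32197} = \left(-42214 + \left(-8 + 21\right)^{2}\right) \left(- \frac{1}{32197}\right) = \left(-42214 + 13^{2}\right) \left(- \frac{1}{32197}\right) = \left(-42214 + 169\right) \left(- \frac{1}{32197}\right) = \left(-42045\right) \left(- \frac{1}{32197}\right) = \frac{42045}{32197}$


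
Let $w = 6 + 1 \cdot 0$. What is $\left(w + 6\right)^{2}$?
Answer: $144$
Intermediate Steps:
$w = 6$ ($w = 6 + 0 = 6$)
$\left(w + 6\right)^{2} = \left(6 + 6\right)^{2} = 12^{2} = 144$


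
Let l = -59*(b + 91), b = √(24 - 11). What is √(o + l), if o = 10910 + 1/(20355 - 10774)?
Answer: √(508639213082 - 5415938099*√13)/9581 ≈ 72.995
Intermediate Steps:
b = √13 ≈ 3.6056
l = -5369 - 59*√13 (l = -59*(√13 + 91) = -59*(91 + √13) = -5369 - 59*√13 ≈ -5581.7)
o = 104528711/9581 (o = 10910 + 1/9581 = 104528711/9581 ≈ 10910.)
√(o + l) = √(104528711/9581 + (-5369 - 59*√13)) = √(53088322/9581 - 59*√13)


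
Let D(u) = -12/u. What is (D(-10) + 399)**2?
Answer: 4004001/25 ≈ 1.6016e+5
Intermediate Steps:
(D(-10) + 399)**2 = (-12/(-10) + 399)**2 = (-12*(-1/10) + 399)**2 = (6/5 + 399)**2 = (2001/5)**2 = 4004001/25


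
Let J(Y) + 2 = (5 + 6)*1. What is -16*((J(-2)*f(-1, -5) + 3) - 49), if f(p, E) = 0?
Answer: 736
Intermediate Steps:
J(Y) = 9 (J(Y) = -2 + (5 + 6)*1 = -2 + 11*1 = -2 + 11 = 9)
-16*((J(-2)*f(-1, -5) + 3) - 49) = -16*((9*0 + 3) - 49) = -16*((0 + 3) - 49) = -16*(3 - 49) = -16*(-46) = 736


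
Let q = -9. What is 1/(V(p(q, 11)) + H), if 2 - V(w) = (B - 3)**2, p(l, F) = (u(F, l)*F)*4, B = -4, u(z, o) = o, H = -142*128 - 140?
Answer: -1/18363 ≈ -5.4457e-5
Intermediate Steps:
H = -18316 (H = -18176 - 140 = -18316)
p(l, F) = 4*F*l (p(l, F) = (l*F)*4 = (F*l)*4 = 4*F*l)
V(w) = -47 (V(w) = 2 - (-4 - 3)**2 = 2 - 1*(-7)**2 = 2 - 1*49 = 2 - 49 = -47)
1/(V(p(q, 11)) + H) = 1/(-47 - 18316) = 1/(-18363) = -1/18363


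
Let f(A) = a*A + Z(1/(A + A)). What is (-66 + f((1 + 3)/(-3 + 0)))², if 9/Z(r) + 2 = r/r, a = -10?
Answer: 34225/9 ≈ 3802.8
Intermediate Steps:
Z(r) = -9 (Z(r) = 9/(-2 + r/r) = 9/(-2 + 1) = 9/(-1) = 9*(-1) = -9)
f(A) = -9 - 10*A (f(A) = -10*A - 9 = -9 - 10*A)
(-66 + f((1 + 3)/(-3 + 0)))² = (-66 + (-9 - 10*(1 + 3)/(-3 + 0)))² = (-66 + (-9 - 40/(-3)))² = (-66 + (-9 - 40*(-1)/3))² = (-66 + (-9 - 10*(-4/3)))² = (-66 + (-9 + 40/3))² = (-66 + 13/3)² = (-185/3)² = 34225/9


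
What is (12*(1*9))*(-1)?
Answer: -108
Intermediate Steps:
(12*(1*9))*(-1) = (12*9)*(-1) = 108*(-1) = -108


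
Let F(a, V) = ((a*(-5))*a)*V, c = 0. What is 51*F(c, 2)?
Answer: 0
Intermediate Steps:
F(a, V) = -5*V*a² (F(a, V) = ((-5*a)*a)*V = (-5*a²)*V = -5*V*a²)
51*F(c, 2) = 51*(-5*2*0²) = 51*(-5*2*0) = 51*0 = 0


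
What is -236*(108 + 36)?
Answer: -33984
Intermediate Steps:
-236*(108 + 36) = -236*144 = -33984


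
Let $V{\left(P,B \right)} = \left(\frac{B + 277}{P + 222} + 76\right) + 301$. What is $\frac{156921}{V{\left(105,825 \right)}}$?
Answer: $\frac{51313167}{124381} \approx 412.55$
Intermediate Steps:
$V{\left(P,B \right)} = 377 + \frac{277 + B}{222 + P}$ ($V{\left(P,B \right)} = \left(\frac{277 + B}{222 + P} + 76\right) + 301 = \left(76 + \frac{277 + B}{222 + P}\right) + 301 = 377 + \frac{277 + B}{222 + P}$)
$\frac{156921}{V{\left(105,825 \right)}} = \frac{156921}{\frac{1}{222 + 105} \left(83971 + 825 + 377 \cdot 105\right)} = \frac{156921}{\frac{1}{327} \left(83971 + 825 + 39585\right)} = \frac{156921}{\frac{1}{327} \cdot 124381} = \frac{156921}{\frac{124381}{327}} = 156921 \cdot \frac{327}{124381} = \frac{51313167}{124381}$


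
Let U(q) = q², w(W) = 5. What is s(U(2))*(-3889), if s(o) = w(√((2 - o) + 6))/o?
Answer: -19445/4 ≈ -4861.3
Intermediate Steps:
s(o) = 5/o
s(U(2))*(-3889) = (5/(2²))*(-3889) = (5/4)*(-3889) = -19445/4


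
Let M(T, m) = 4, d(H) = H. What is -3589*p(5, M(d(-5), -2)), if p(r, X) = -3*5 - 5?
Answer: 71780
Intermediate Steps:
p(r, X) = -20 (p(r, X) = -15 - 5 = -20)
-3589*p(5, M(d(-5), -2)) = -3589*(-20) = 71780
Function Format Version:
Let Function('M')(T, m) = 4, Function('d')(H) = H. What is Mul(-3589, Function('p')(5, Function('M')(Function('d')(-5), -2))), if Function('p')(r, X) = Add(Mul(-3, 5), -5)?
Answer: 71780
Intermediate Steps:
Function('p')(r, X) = -20 (Function('p')(r, X) = Add(-15, -5) = -20)
Mul(-3589, Function('p')(5, Function('M')(Function('d')(-5), -2))) = Mul(-3589, -20) = 71780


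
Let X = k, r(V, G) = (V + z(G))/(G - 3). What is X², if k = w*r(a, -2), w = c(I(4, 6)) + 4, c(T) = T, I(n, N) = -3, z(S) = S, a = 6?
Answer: 16/25 ≈ 0.64000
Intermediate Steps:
r(V, G) = (G + V)/(-3 + G) (r(V, G) = (V + G)/(G - 3) = (G + V)/(-3 + G))
w = 1 (w = -3 + 4 = 1)
k = -⅘ (k = 1*((-2 + 6)/(-3 - 2)) = 1*(4/(-5)) = 1*(-⅕*4) = 1*(-⅘) = -⅘ ≈ -0.80000)
X = -⅘ ≈ -0.80000
X² = (-⅘)² = 16/25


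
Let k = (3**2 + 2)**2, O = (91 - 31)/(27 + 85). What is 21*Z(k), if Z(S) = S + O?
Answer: 10209/4 ≈ 2552.3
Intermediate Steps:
O = 15/28 (O = 60/112 = 60*(1/112) = 15/28 ≈ 0.53571)
k = 121 (k = (9 + 2)**2 = 11**2 = 121)
Z(S) = 15/28 + S (Z(S) = S + 15/28 = 15/28 + S)
21*Z(k) = 21*(15/28 + 121) = 21*(3403/28) = 10209/4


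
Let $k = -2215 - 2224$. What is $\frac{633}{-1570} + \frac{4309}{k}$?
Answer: $- \frac{9575017}{6969230} \approx -1.3739$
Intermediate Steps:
$k = -4439$ ($k = -2215 - 2224 = -4439$)
$\frac{633}{-1570} + \frac{4309}{k} = \frac{633}{-1570} + \frac{4309}{-4439} = 633 \left(- \frac{1}{1570}\right) + 4309 \left(- \frac{1}{4439}\right) = - \frac{633}{1570} - \frac{4309}{4439} = - \frac{9575017}{6969230}$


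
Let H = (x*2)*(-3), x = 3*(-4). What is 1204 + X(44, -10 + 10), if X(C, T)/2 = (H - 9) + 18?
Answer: 1366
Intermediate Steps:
x = -12
H = 72 (H = -12*2*(-3) = -24*(-3) = 72)
X(C, T) = 162 (X(C, T) = 2*((72 - 9) + 18) = 2*(63 + 18) = 2*81 = 162)
1204 + X(44, -10 + 10) = 1204 + 162 = 1366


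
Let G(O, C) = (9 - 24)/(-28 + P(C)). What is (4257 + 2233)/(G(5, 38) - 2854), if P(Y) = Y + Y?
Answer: -103840/45669 ≈ -2.2738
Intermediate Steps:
P(Y) = 2*Y
G(O, C) = -15/(-28 + 2*C) (G(O, C) = (9 - 24)/(-28 + 2*C) = -15/(-28 + 2*C))
(4257 + 2233)/(G(5, 38) - 2854) = (4257 + 2233)/(-15/(-28 + 2*38) - 2854) = 6490/(-15/(-28 + 76) - 2854) = 6490/(-15/48 - 2854) = 6490/(-15*1/48 - 2854) = 6490/(-5/16 - 2854) = 6490/(-45669/16) = 6490*(-16/45669) = -103840/45669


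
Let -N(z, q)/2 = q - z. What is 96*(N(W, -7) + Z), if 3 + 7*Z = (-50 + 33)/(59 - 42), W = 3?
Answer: 13056/7 ≈ 1865.1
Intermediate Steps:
N(z, q) = -2*q + 2*z (N(z, q) = -2*(q - z) = -2*q + 2*z)
Z = -4/7 (Z = -3/7 + ((-50 + 33)/(59 - 42))/7 = -3/7 + (-17/17)/7 = -3/7 + (-17*1/17)/7 = -3/7 + (1/7)*(-1) = -3/7 - 1/7 = -4/7 ≈ -0.57143)
96*(N(W, -7) + Z) = 96*((-2*(-7) + 2*3) - 4/7) = 96*((14 + 6) - 4/7) = 96*(20 - 4/7) = 96*(136/7) = 13056/7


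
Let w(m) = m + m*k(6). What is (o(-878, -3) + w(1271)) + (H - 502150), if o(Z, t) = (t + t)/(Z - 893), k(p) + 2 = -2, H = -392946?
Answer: -1591967833/1771 ≈ -8.9891e+5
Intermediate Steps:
k(p) = -4 (k(p) = -2 - 2 = -4)
o(Z, t) = 2*t/(-893 + Z) (o(Z, t) = (2*t)/(-893 + Z) = 2*t/(-893 + Z))
w(m) = -3*m (w(m) = m + m*(-4) = m - 4*m = -3*m)
(o(-878, -3) + w(1271)) + (H - 502150) = (2*(-3)/(-893 - 878) - 3*1271) + (-392946 - 502150) = (2*(-3)/(-1771) - 3813) - 895096 = (2*(-3)*(-1/1771) - 3813) - 895096 = (6/1771 - 3813) - 895096 = -6752817/1771 - 895096 = -1591967833/1771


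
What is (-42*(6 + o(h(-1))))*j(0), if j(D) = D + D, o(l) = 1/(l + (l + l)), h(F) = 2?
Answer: 0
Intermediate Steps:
o(l) = 1/(3*l) (o(l) = 1/(l + 2*l) = 1/(3*l))
j(D) = 2*D
(-42*(6 + o(h(-1))))*j(0) = (-42*(6 + (1/3)/2))*(2*0) = -42*(6 + (1/3)*(1/2))*0 = -42*(6 + 1/6)*0 = -42*37/6*0 = -259*0 = 0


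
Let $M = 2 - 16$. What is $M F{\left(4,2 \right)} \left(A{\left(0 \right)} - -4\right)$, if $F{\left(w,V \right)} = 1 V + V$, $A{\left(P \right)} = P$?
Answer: $-224$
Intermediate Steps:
$M = -14$ ($M = 2 - 16 = -14$)
$F{\left(w,V \right)} = 2 V$ ($F{\left(w,V \right)} = V + V = 2 V$)
$M F{\left(4,2 \right)} \left(A{\left(0 \right)} - -4\right) = - 14 \cdot 2 \cdot 2 \left(0 - -4\right) = \left(-14\right) 4 \left(0 + 4\right) = \left(-56\right) 4 = -224$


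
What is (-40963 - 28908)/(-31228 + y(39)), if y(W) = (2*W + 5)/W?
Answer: 2724969/1217809 ≈ 2.2376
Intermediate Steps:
y(W) = (5 + 2*W)/W
(-40963 - 28908)/(-31228 + y(39)) = (-40963 - 28908)/(-31228 + (2 + 5/39)) = -69871/(-31228 + (2 + 5*(1/39))) = -69871/(-31228 + (2 + 5/39)) = -69871/(-31228 + 83/39) = -69871/(-1217809/39) = -69871*(-39/1217809) = 2724969/1217809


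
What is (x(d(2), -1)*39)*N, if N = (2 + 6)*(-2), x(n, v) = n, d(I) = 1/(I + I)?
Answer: -156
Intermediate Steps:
d(I) = 1/(2*I)
N = -16 (N = 8*(-2) = -16)
(x(d(2), -1)*39)*N = (((½)/2)*39)*(-16) = (((½)*(½))*39)*(-16) = ((¼)*39)*(-16) = (39/4)*(-16) = -156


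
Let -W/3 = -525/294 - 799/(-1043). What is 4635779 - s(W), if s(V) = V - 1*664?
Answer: 9671613717/2086 ≈ 4.6364e+6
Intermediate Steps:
W = 6381/2086 (W = -3*(-525/294 - 799/(-1043)) = -3*(-525*1/294 - 799*(-1/1043)) = -3*(-25/14 + 799/1043) = -3*(-2127/2086) = 6381/2086 ≈ 3.0590)
s(V) = -664 + V (s(V) = V - 664 = -664 + V)
4635779 - s(W) = 4635779 - (-664 + 6381/2086) = 4635779 - 1*(-1378723/2086) = 4635779 + 1378723/2086 = 9671613717/2086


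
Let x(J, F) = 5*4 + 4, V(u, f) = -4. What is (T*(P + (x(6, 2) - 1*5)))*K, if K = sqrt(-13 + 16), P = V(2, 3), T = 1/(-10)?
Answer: -3*sqrt(3)/2 ≈ -2.5981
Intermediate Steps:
T = -1/10 ≈ -0.10000
x(J, F) = 24 (x(J, F) = 20 + 4 = 24)
P = -4
K = sqrt(3) ≈ 1.7320
(T*(P + (x(6, 2) - 1*5)))*K = (-(-4 + (24 - 1*5))/10)*sqrt(3) = (-(-4 + (24 - 5))/10)*sqrt(3) = (-(-4 + 19)/10)*sqrt(3) = (-1/10*15)*sqrt(3) = -3*sqrt(3)/2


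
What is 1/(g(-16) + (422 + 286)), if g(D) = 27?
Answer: 1/735 ≈ 0.0013605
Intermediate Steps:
1/(g(-16) + (422 + 286)) = 1/(27 + (422 + 286)) = 1/(27 + 708) = 1/735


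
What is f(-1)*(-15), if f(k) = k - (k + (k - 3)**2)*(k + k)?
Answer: -435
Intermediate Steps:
f(k) = k - 2*k*(k + (-3 + k)**2) (f(k) = k - (k + (-3 + k)**2)*2*k = k - 2*k*(k + (-3 + k)**2))
f(-1)*(-15) = -(-17 - 2*(-1)**2 + 10*(-1))*(-15) = -(-17 - 2*1 - 10)*(-15) = -(-17 - 2 - 10)*(-15) = -1*(-29)*(-15) = 29*(-15) = -435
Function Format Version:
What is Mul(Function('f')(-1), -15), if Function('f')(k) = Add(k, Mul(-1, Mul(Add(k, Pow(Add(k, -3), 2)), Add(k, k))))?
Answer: -435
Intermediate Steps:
Function('f')(k) = Add(k, Mul(-2, k, Add(k, Pow(Add(-3, k), 2)))) (Function('f')(k) = Add(k, Mul(-1, Mul(Add(k, Pow(Add(-3, k), 2)), Mul(2, k)))) = Add(k, Mul(-1, Mul(2, k, Add(k, Pow(Add(-3, k), 2))))) = Add(k, Mul(-2, k, Add(k, Pow(Add(-3, k), 2)))))
Mul(Function('f')(-1), -15) = Mul(Mul(-1, Add(-17, Mul(-2, Pow(-1, 2)), Mul(10, -1))), -15) = Mul(Mul(-1, Add(-17, Mul(-2, 1), -10)), -15) = Mul(Mul(-1, Add(-17, -2, -10)), -15) = Mul(Mul(-1, -29), -15) = Mul(29, -15) = -435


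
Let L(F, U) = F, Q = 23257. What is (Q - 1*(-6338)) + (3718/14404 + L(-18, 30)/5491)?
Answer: 90029179571/3042014 ≈ 29595.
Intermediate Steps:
(Q - 1*(-6338)) + (3718/14404 + L(-18, 30)/5491) = (23257 - 1*(-6338)) + (3718/14404 - 18/5491) = (23257 + 6338) + (3718*(1/14404) - 18*1/5491) = 29595 + (143/554 - 18/5491) = 29595 + 775241/3042014 = 90029179571/3042014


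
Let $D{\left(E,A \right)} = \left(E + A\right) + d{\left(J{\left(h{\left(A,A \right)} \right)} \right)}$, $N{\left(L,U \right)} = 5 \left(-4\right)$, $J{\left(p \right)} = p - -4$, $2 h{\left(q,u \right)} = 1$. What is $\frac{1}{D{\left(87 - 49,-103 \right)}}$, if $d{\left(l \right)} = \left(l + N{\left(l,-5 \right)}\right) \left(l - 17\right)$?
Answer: $\frac{4}{515} \approx 0.007767$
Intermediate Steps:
$h{\left(q,u \right)} = \frac{1}{2}$ ($h{\left(q,u \right)} = \frac{1}{2} \cdot 1 = \frac{1}{2}$)
$J{\left(p \right)} = 4 + p$ ($J{\left(p \right)} = p + 4 = 4 + p$)
$N{\left(L,U \right)} = -20$
$d{\left(l \right)} = \left(-20 + l\right) \left(-17 + l\right)$ ($d{\left(l \right)} = \left(l - 20\right) \left(l - 17\right) = \left(-20 + l\right) \left(-17 + l\right)$)
$D{\left(E,A \right)} = \frac{775}{4} + A + E$ ($D{\left(E,A \right)} = \left(E + A\right) + \left(340 + \left(4 + \frac{1}{2}\right)^{2} - 37 \left(4 + \frac{1}{2}\right)\right) = \left(A + E\right) + \left(340 + \left(\frac{9}{2}\right)^{2} - \frac{333}{2}\right) = \left(A + E\right) + \left(340 + \frac{81}{4} - \frac{333}{2}\right) = \left(A + E\right) + \frac{775}{4} = \frac{775}{4} + A + E$)
$\frac{1}{D{\left(87 - 49,-103 \right)}} = \frac{1}{\frac{775}{4} - 103 + \left(87 - 49\right)} = \frac{1}{\frac{775}{4} - 103 + 38} = \frac{1}{\frac{515}{4}} = \frac{4}{515}$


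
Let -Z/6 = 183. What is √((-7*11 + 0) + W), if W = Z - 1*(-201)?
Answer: I*√974 ≈ 31.209*I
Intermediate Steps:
Z = -1098 (Z = -6*183 = -1098)
W = -897 (W = -1098 - 1*(-201) = -1098 + 201 = -897)
√((-7*11 + 0) + W) = √((-7*11 + 0) - 897) = √((-77 + 0) - 897) = √(-77 - 897) = √(-974) = I*√974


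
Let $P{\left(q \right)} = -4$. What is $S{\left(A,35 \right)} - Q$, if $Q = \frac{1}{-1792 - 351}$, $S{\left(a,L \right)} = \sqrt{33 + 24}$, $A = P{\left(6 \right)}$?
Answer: $\frac{1}{2143} + \sqrt{57} \approx 7.5503$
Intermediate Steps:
$A = -4$
$S{\left(a,L \right)} = \sqrt{57}$
$Q = - \frac{1}{2143}$ ($Q = \frac{1}{-2143} = - \frac{1}{2143} \approx -0.00046664$)
$S{\left(A,35 \right)} - Q = \sqrt{57} - - \frac{1}{2143} = \sqrt{57} + \frac{1}{2143} = \frac{1}{2143} + \sqrt{57}$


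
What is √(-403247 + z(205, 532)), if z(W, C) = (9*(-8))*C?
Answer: I*√441551 ≈ 664.49*I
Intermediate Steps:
z(W, C) = -72*C
√(-403247 + z(205, 532)) = √(-403247 - 72*532) = √(-403247 - 38304) = √(-441551) = I*√441551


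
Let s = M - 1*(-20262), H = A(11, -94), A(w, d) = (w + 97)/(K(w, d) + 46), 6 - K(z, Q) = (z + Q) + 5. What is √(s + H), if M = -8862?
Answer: √48168510/65 ≈ 106.77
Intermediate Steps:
K(z, Q) = 1 - Q - z (K(z, Q) = 6 - ((z + Q) + 5) = 6 - ((Q + z) + 5) = 6 - (5 + Q + z) = 6 + (-5 - Q - z) = 1 - Q - z)
A(w, d) = (97 + w)/(47 - d - w) (A(w, d) = (w + 97)/((1 - d - w) + 46) = (97 + w)/(47 - d - w))
H = 54/65 (H = (-97 - 1*11)/(-47 - 94 + 11) = (-97 - 11)/(-130) = -1/130*(-108) = 54/65 ≈ 0.83077)
s = 11400 (s = -8862 - 1*(-20262) = -8862 + 20262 = 11400)
√(s + H) = √(11400 + 54/65) = √(741054/65) = √48168510/65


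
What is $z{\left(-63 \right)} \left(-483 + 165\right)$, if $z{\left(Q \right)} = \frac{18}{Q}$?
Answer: $\frac{636}{7} \approx 90.857$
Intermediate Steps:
$z{\left(-63 \right)} \left(-483 + 165\right) = \frac{18}{-63} \left(-483 + 165\right) = 18 \left(- \frac{1}{63}\right) \left(-318\right) = \left(- \frac{2}{7}\right) \left(-318\right) = \frac{636}{7}$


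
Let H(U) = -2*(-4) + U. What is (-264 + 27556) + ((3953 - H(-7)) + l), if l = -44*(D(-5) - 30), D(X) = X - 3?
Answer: 32916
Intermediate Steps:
D(X) = -3 + X
H(U) = 8 + U
l = 1672 (l = -44*((-3 - 5) - 30) = -44*(-8 - 30) = -44*(-38) = 1672)
(-264 + 27556) + ((3953 - H(-7)) + l) = (-264 + 27556) + ((3953 - (8 - 7)) + 1672) = 27292 + ((3953 - 1*1) + 1672) = 27292 + ((3953 - 1) + 1672) = 27292 + (3952 + 1672) = 27292 + 5624 = 32916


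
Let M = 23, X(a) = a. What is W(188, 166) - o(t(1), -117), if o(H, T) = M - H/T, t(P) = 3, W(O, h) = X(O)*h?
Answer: 1216214/39 ≈ 31185.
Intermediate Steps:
W(O, h) = O*h
o(H, T) = 23 - H/T
W(188, 166) - o(t(1), -117) = 188*166 - (23 - 1*3/(-117)) = 31208 - (23 - 1*3*(-1/117)) = 31208 - (23 + 1/39) = 31208 - 1*898/39 = 31208 - 898/39 = 1216214/39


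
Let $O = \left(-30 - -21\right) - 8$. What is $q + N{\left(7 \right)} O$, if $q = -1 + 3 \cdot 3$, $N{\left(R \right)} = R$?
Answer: $-111$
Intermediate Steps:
$O = -17$ ($O = \left(-30 + 21\right) - 8 = -9 - 8 = -17$)
$q = 8$ ($q = -1 + 9 = 8$)
$q + N{\left(7 \right)} O = 8 + 7 \left(-17\right) = 8 - 119 = -111$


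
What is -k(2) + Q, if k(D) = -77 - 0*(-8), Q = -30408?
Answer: -30331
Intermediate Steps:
k(D) = -77 (k(D) = -77 - 1*0 = -77 + 0 = -77)
-k(2) + Q = -1*(-77) - 30408 = 77 - 30408 = -30331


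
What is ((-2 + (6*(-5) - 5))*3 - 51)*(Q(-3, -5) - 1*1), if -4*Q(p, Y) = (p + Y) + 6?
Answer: 81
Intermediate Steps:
Q(p, Y) = -3/2 - Y/4 - p/4 (Q(p, Y) = -((p + Y) + 6)/4 = -((Y + p) + 6)/4 = -(6 + Y + p)/4 = -3/2 - Y/4 - p/4)
((-2 + (6*(-5) - 5))*3 - 51)*(Q(-3, -5) - 1*1) = ((-2 + (6*(-5) - 5))*3 - 51)*((-3/2 - 1/4*(-5) - 1/4*(-3)) - 1*1) = ((-2 + (-30 - 5))*3 - 51)*((-3/2 + 5/4 + 3/4) - 1) = ((-2 - 35)*3 - 51)*(1/2 - 1) = (-37*3 - 51)*(-1/2) = (-111 - 51)*(-1/2) = -162*(-1/2) = 81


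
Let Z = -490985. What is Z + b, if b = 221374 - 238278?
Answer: -507889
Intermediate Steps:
b = -16904
Z + b = -490985 - 16904 = -507889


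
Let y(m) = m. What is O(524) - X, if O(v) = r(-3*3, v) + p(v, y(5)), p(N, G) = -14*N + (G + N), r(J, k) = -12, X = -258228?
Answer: 251409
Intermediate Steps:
p(N, G) = G - 13*N
O(v) = -7 - 13*v (O(v) = -12 + (5 - 13*v) = -7 - 13*v)
O(524) - X = (-7 - 13*524) - 1*(-258228) = (-7 - 6812) + 258228 = -6819 + 258228 = 251409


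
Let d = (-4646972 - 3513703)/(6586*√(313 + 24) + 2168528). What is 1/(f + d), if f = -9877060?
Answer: -3086843301587206688/30488948153105771334673255 - 716616074*√337/6097789630621154266934651 ≈ -1.0124e-7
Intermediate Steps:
d = -8160675/(2168528 + 6586*√337) (d = -8160675/(6586*√337 + 2168528) = -8160675/(2168528 + 6586*√337) ≈ -3.5645)
1/(f + d) = 1/(-9877060 + (-1474721019700/390658014861 + 8957700925*√337/781316029722)) = 1/(-3858554126984008360/390658014861 + 8957700925*√337/781316029722)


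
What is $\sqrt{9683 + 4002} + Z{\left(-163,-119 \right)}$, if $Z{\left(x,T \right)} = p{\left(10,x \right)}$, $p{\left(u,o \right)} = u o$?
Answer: $-1630 + \sqrt{13685} \approx -1513.0$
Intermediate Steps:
$p{\left(u,o \right)} = o u$
$Z{\left(x,T \right)} = 10 x$ ($Z{\left(x,T \right)} = x 10 = 10 x$)
$\sqrt{9683 + 4002} + Z{\left(-163,-119 \right)} = \sqrt{9683 + 4002} + 10 \left(-163\right) = \sqrt{13685} - 1630 = -1630 + \sqrt{13685}$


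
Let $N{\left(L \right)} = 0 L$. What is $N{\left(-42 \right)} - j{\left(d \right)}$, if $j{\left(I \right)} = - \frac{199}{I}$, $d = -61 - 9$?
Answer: $- \frac{199}{70} \approx -2.8429$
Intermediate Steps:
$d = -70$ ($d = -61 - 9 = -70$)
$N{\left(L \right)} = 0$
$N{\left(-42 \right)} - j{\left(d \right)} = 0 - - \frac{199}{-70} = 0 - \left(-199\right) \left(- \frac{1}{70}\right) = 0 - \frac{199}{70} = - \frac{199}{70}$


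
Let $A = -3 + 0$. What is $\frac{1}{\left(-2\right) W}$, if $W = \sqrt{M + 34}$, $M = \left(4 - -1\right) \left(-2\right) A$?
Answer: $- \frac{1}{16} \approx -0.0625$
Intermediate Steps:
$A = -3$
$M = 30$ ($M = \left(4 - -1\right) \left(-2\right) \left(-3\right) = \left(4 + 1\right) \left(-2\right) \left(-3\right) = 5 \left(-2\right) \left(-3\right) = \left(-10\right) \left(-3\right) = 30$)
$W = 8$ ($W = \sqrt{30 + 34} = \sqrt{64} = 8$)
$\frac{1}{\left(-2\right) W} = \frac{1}{\left(-2\right) 8} = \frac{1}{-16} = - \frac{1}{16}$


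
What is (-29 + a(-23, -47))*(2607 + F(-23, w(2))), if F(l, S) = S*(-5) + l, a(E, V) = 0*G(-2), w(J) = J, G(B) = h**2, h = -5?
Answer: -74646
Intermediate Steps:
G(B) = 25 (G(B) = (-5)**2 = 25)
a(E, V) = 0 (a(E, V) = 0*25 = 0)
F(l, S) = l - 5*S (F(l, S) = -5*S + l = l - 5*S)
(-29 + a(-23, -47))*(2607 + F(-23, w(2))) = (-29 + 0)*(2607 + (-23 - 5*2)) = -29*(2607 + (-23 - 10)) = -29*(2607 - 33) = -29*2574 = -74646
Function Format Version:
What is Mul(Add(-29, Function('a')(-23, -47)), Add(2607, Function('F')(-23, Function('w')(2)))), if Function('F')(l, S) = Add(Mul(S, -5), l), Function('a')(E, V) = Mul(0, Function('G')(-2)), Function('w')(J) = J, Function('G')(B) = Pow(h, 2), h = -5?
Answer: -74646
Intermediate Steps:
Function('G')(B) = 25 (Function('G')(B) = Pow(-5, 2) = 25)
Function('a')(E, V) = 0 (Function('a')(E, V) = Mul(0, 25) = 0)
Function('F')(l, S) = Add(l, Mul(-5, S)) (Function('F')(l, S) = Add(Mul(-5, S), l) = Add(l, Mul(-5, S)))
Mul(Add(-29, Function('a')(-23, -47)), Add(2607, Function('F')(-23, Function('w')(2)))) = Mul(Add(-29, 0), Add(2607, Add(-23, Mul(-5, 2)))) = Mul(-29, Add(2607, Add(-23, -10))) = Mul(-29, Add(2607, -33)) = Mul(-29, 2574) = -74646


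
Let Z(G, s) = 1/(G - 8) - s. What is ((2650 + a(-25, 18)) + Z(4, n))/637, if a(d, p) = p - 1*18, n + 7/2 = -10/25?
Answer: 53073/12740 ≈ 4.1659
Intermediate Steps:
n = -39/10 (n = -7/2 - 10/25 = -7/2 - 10*1/25 = -7/2 - 2/5 = -39/10 ≈ -3.9000)
a(d, p) = -18 + p (a(d, p) = p - 18 = -18 + p)
Z(G, s) = 1/(-8 + G) - s
((2650 + a(-25, 18)) + Z(4, n))/637 = ((2650 + (-18 + 18)) + (1 + 8*(-39/10) - 1*4*(-39/10))/(-8 + 4))/637 = ((2650 + 0) + (1 - 156/5 + 78/5)/(-4))*(1/637) = (2650 - 1/4*(-73/5))*(1/637) = (2650 + 73/20)*(1/637) = (53073/20)*(1/637) = 53073/12740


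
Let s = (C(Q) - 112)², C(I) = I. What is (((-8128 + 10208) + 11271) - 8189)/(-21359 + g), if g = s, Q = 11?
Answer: -2581/5579 ≈ -0.46263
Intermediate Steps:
s = 10201 (s = (11 - 112)² = (-101)² = 10201)
g = 10201
(((-8128 + 10208) + 11271) - 8189)/(-21359 + g) = (((-8128 + 10208) + 11271) - 8189)/(-21359 + 10201) = ((2080 + 11271) - 8189)/(-11158) = (13351 - 8189)*(-1/11158) = 5162*(-1/11158) = -2581/5579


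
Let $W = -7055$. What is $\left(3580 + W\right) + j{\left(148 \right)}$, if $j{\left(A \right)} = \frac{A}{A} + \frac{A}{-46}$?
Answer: $- \frac{79976}{23} \approx -3477.2$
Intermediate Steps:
$j{\left(A \right)} = 1 - \frac{A}{46}$ ($j{\left(A \right)} = 1 + A \left(- \frac{1}{46}\right) = 1 - \frac{A}{46}$)
$\left(3580 + W\right) + j{\left(148 \right)} = \left(3580 - 7055\right) + \left(1 - \frac{74}{23}\right) = -3475 + \left(1 - \frac{74}{23}\right) = -3475 - \frac{51}{23} = - \frac{79976}{23}$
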